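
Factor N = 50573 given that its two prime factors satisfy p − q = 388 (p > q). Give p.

Since p = q + 388, we have 50573 = q(q + 388), so q² + 388q − 50573 = 0.
Discriminant: 388² + 4·50573 = 150544 + 202292 = 352836; √352836 = 594.
q = (−388 + 594)/2 = 103, and p = q + 388 = 491.
Check: 103 · 491 = 50573.

491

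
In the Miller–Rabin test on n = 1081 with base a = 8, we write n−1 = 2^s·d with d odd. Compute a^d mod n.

75

1081 − 1 = 1080 = 2^3 · 135, so d = 135.
8^1 ≡ 8 (mod 1081)
8^2 ≡ 8^2 = 64 ≡ 64 (mod 1081)
8^4 ≡ 64^2 = 4096 ≡ 853 (mod 1081)
8^8 ≡ 853^2 = 727609 ≡ 96 (mod 1081)
8^16 ≡ 96^2 = 9216 ≡ 568 (mod 1081)
8^32 ≡ 568^2 = 322624 ≡ 486 (mod 1081)
8^64 ≡ 486^2 = 236196 ≡ 538 (mod 1081)
8^128 ≡ 538^2 = 289444 ≡ 817 (mod 1081)
135 = 128 + 4 + 2 + 1 in binary powers of 2.
So 8^135 ≡ 817 · 853 · 64 · 8 ≡ 75 (mod 1081).
Squaring chain: 75 → 220 → 836; never reaches −1, so base 8 is a Miller–Rabin witness that 1081 is composite.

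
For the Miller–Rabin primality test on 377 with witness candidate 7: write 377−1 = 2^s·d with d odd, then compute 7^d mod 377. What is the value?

132

377 − 1 = 376 = 2^3 · 47, so d = 47.
7^1 ≡ 7 (mod 377)
7^2 ≡ 7^2 = 49 ≡ 49 (mod 377)
7^4 ≡ 49^2 = 2401 ≡ 139 (mod 377)
7^8 ≡ 139^2 = 19321 ≡ 94 (mod 377)
7^16 ≡ 94^2 = 8836 ≡ 165 (mod 377)
7^32 ≡ 165^2 = 27225 ≡ 81 (mod 377)
47 = 32 + 8 + 4 + 2 + 1 in binary powers of 2.
So 7^47 ≡ 81 · 94 · 139 · 49 · 7 ≡ 132 (mod 377).
Squaring chain: 132 → 82 → 315; never reaches −1, so base 7 is a Miller–Rabin witness that 377 is composite.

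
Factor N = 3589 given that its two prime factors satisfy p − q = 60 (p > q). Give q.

37

Since p = q + 60, we have 3589 = q(q + 60), so q² + 60q − 3589 = 0.
Discriminant: 60² + 4·3589 = 3600 + 14356 = 17956; √17956 = 134.
q = (−60 + 134)/2 = 37, and p = q + 60 = 97.
Check: 37 · 97 = 3589.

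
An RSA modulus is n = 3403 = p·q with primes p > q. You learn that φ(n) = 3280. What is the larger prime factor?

φ(n) = (p−1)(q−1) = n − (p+q) + 1, so p + q = 3403 − 3280 + 1 = 124.
p and q are the roots of t² − 124t + 3403 = 0.
Discriminant: 124² − 4·3403 = 15376 − 13612 = 1764; √1764 = 42.
q = (124 − 42)/2 = 41, p = (124 + 42)/2 = 83.
Check: 41 · 83 = 3403.

83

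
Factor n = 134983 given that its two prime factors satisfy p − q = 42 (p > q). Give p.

Since p = q + 42, we have 134983 = q(q + 42), so q² + 42q − 134983 = 0.
Discriminant: 42² + 4·134983 = 1764 + 539932 = 541696; √541696 = 736.
q = (−42 + 736)/2 = 347, and p = q + 42 = 389.
Check: 347 · 389 = 134983.

389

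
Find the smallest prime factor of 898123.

898123 is odd.
Digit sum 31, not divisible by 3.
Ends in 3: not divisible by 5.
7: 898123 = 7·128303 + 2
11: 898123 = 11·81647 + 6
13: 898123 = 13·69086 + 5
17: 898123 = 17·52830 + 13
19: 898123 = 19·47269 + 12
23: 898123 = 23·39048 + 19
29: 898123 = 29·30969 + 22
31: 898123 = 31·28971 + 22
37: 898123 = 37·24273 + 22
41: 898123 = 41·21905 + 18
43: 898123 = 43·20886 + 25
47: 898123 = 47·19109

47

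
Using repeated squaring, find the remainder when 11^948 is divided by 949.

885

11^1 ≡ 11 (mod 949)
11^2 ≡ 11^2 = 121 ≡ 121 (mod 949)
11^4 ≡ 121^2 = 14641 ≡ 406 (mod 949)
11^8 ≡ 406^2 = 164836 ≡ 659 (mod 949)
11^16 ≡ 659^2 = 434281 ≡ 588 (mod 949)
11^32 ≡ 588^2 = 345744 ≡ 308 (mod 949)
11^64 ≡ 308^2 = 94864 ≡ 913 (mod 949)
11^128 ≡ 913^2 = 833569 ≡ 347 (mod 949)
11^256 ≡ 347^2 = 120409 ≡ 835 (mod 949)
11^512 ≡ 835^2 = 697225 ≡ 659 (mod 949)
948 = 512 + 256 + 128 + 32 + 16 + 4 in binary powers of 2.
So 11^948 ≡ 659 · 835 · 347 · 308 · 588 · 406 ≡ 885 (mod 949).
Since 885 ≠ 1, base 11 is a Fermat witness: 949 is composite.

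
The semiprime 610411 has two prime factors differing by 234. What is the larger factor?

Since p = q + 234, we have 610411 = q(q + 234), so q² + 234q − 610411 = 0.
Discriminant: 234² + 4·610411 = 54756 + 2441644 = 2496400; √2496400 = 1580.
q = (−234 + 1580)/2 = 673, and p = q + 234 = 907.
Check: 673 · 907 = 610411.

907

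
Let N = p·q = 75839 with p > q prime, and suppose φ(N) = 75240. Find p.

419

φ(n) = (p−1)(q−1) = n − (p+q) + 1, so p + q = 75839 − 75240 + 1 = 600.
p and q are the roots of t² − 600t + 75839 = 0.
Discriminant: 600² − 4·75839 = 360000 − 303356 = 56644; √56644 = 238.
q = (600 − 238)/2 = 181, p = (600 + 238)/2 = 419.
Check: 181 · 419 = 75839.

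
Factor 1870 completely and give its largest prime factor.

17

1870 = 2 · 935
935 = 5 · 187
187 = 11 · 17
17 is prime.
So 1870 = 2 · 5 · 11 · 17; the largest prime factor is 17.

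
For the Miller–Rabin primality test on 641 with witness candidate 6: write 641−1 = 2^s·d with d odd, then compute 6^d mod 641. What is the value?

641 − 1 = 640 = 2^7 · 5, so d = 5.
6^1 ≡ 6 (mod 641)
6^2 ≡ 6^2 = 36 ≡ 36 (mod 641)
6^4 ≡ 36^2 = 1296 ≡ 14 (mod 641)
5 = 4 + 1 in binary powers of 2.
So 6^5 ≡ 14 · 6 ≡ 84 (mod 641).
Squaring chain: 84 → 5 → 25 → 625 → 256 → 154 → 640; reaches −1, so base 6 does not prove 641 composite.

84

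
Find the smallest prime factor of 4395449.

53

4395449 is odd.
Digit sum 38, not divisible by 3.
Ends in 9: not divisible by 5.
7: 4395449 = 7·627921 + 2
11: 4395449 = 11·399586 + 3
13: 4395449 = 13·338111 + 6
17: 4395449 = 17·258555 + 14
19: 4395449 = 19·231339 + 8
23: 4395449 = 23·191106 + 11
29: 4395449 = 29·151567 + 6
31: 4395449 = 31·141788 + 21
37: 4395449 = 37·118795 + 34
41: 4395449 = 41·107206 + 3
43: 4395449 = 43·102219 + 32
47: 4395449 = 47·93520 + 9
53: 4395449 = 53·82933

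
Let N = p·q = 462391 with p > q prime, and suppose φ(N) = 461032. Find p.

683

φ(n) = (p−1)(q−1) = n − (p+q) + 1, so p + q = 462391 − 461032 + 1 = 1360.
p and q are the roots of t² − 1360t + 462391 = 0.
Discriminant: 1360² − 4·462391 = 1849600 − 1849564 = 36; √36 = 6.
q = (1360 − 6)/2 = 677, p = (1360 + 6)/2 = 683.
Check: 677 · 683 = 462391.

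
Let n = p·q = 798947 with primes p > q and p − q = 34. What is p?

Since p = q + 34, we have 798947 = q(q + 34), so q² + 34q − 798947 = 0.
Discriminant: 34² + 4·798947 = 1156 + 3195788 = 3196944; √3196944 = 1788.
q = (−34 + 1788)/2 = 877, and p = q + 34 = 911.
Check: 877 · 911 = 798947.

911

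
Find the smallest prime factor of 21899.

21899 is odd.
Digit sum 29, not divisible by 3.
Ends in 9: not divisible by 5.
7: 21899 = 7·3128 + 3
11: 21899 = 11·1990 + 9
13: 21899 = 13·1684 + 7
17: 21899 = 17·1288 + 3
19: 21899 = 19·1152 + 11
23: 21899 = 23·952 + 3
29: 21899 = 29·755 + 4
31: 21899 = 31·706 + 13
37: 21899 = 37·591 + 32
41: 21899 = 41·534 + 5
43: 21899 = 43·509 + 12
47: 21899 = 47·465 + 44
53: 21899 = 53·413 + 10
59: 21899 = 59·371 + 10
61: 21899 = 61·359

61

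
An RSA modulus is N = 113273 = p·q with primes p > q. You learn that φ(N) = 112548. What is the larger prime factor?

499

φ(n) = (p−1)(q−1) = n − (p+q) + 1, so p + q = 113273 − 112548 + 1 = 726.
p and q are the roots of t² − 726t + 113273 = 0.
Discriminant: 726² − 4·113273 = 527076 − 453092 = 73984; √73984 = 272.
q = (726 − 272)/2 = 227, p = (726 + 272)/2 = 499.
Check: 227 · 499 = 113273.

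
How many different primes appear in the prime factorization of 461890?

6

461890 = 2 · 230945
230945 = 5 · 46189
46189 = 11 · 4199
4199 = 13 · 323
323 = 17 · 19
461890 = 2 · 5 · 11 · 13 · 17 · 19, which has 6 distinct prime factors.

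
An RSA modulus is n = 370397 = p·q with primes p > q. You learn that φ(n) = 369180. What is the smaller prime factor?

φ(n) = (p−1)(q−1) = n − (p+q) + 1, so p + q = 370397 − 369180 + 1 = 1218.
p and q are the roots of t² − 1218t + 370397 = 0.
Discriminant: 1218² − 4·370397 = 1483524 − 1481588 = 1936; √1936 = 44.
q = (1218 − 44)/2 = 587, p = (1218 + 44)/2 = 631.
Check: 587 · 631 = 370397.

587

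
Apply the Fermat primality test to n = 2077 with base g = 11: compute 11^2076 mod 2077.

11^1 ≡ 11 (mod 2077)
11^2 ≡ 11^2 = 121 ≡ 121 (mod 2077)
11^4 ≡ 121^2 = 14641 ≡ 102 (mod 2077)
11^8 ≡ 102^2 = 10404 ≡ 19 (mod 2077)
11^16 ≡ 19^2 = 361 ≡ 361 (mod 2077)
11^32 ≡ 361^2 = 130321 ≡ 1547 (mod 2077)
11^64 ≡ 1547^2 = 2393209 ≡ 505 (mod 2077)
11^128 ≡ 505^2 = 255025 ≡ 1631 (mod 2077)
11^256 ≡ 1631^2 = 2660161 ≡ 1601 (mod 2077)
11^512 ≡ 1601^2 = 2563201 ≡ 183 (mod 2077)
11^1024 ≡ 183^2 = 33489 ≡ 257 (mod 2077)
11^2048 ≡ 257^2 = 66049 ≡ 1662 (mod 2077)
2076 = 2048 + 16 + 8 + 4 in binary powers of 2.
So 11^2076 ≡ 1662 · 361 · 19 · 102 ≡ 283 (mod 2077).
Since 283 ≠ 1, base 11 is a Fermat witness: 2077 is composite.

283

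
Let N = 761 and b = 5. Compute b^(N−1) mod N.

5^1 ≡ 5 (mod 761)
5^2 ≡ 5^2 = 25 ≡ 25 (mod 761)
5^4 ≡ 25^2 = 625 ≡ 625 (mod 761)
5^8 ≡ 625^2 = 390625 ≡ 232 (mod 761)
5^16 ≡ 232^2 = 53824 ≡ 554 (mod 761)
5^32 ≡ 554^2 = 306916 ≡ 233 (mod 761)
5^64 ≡ 233^2 = 54289 ≡ 258 (mod 761)
5^128 ≡ 258^2 = 66564 ≡ 357 (mod 761)
5^256 ≡ 357^2 = 127449 ≡ 362 (mod 761)
5^512 ≡ 362^2 = 131044 ≡ 152 (mod 761)
760 = 512 + 128 + 64 + 32 + 16 + 8 in binary powers of 2.
So 5^760 ≡ 152 · 357 · 258 · 233 · 554 · 232 ≡ 1 (mod 761).
Since the result is 1, base 5 gives no evidence that 761 is composite.

1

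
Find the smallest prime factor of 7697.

43

7697 is odd.
Digit sum 29, not divisible by 3.
Ends in 7: not divisible by 5.
7: 7697 = 7·1099 + 4
11: 7697 = 11·699 + 8
13: 7697 = 13·592 + 1
17: 7697 = 17·452 + 13
19: 7697 = 19·405 + 2
23: 7697 = 23·334 + 15
29: 7697 = 29·265 + 12
31: 7697 = 31·248 + 9
37: 7697 = 37·208 + 1
41: 7697 = 41·187 + 30
43: 7697 = 43·179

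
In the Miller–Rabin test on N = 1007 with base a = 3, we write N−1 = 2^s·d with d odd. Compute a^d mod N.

1007 − 1 = 1006 = 2^1 · 503, so d = 503.
3^1 ≡ 3 (mod 1007)
3^2 ≡ 3^2 = 9 ≡ 9 (mod 1007)
3^4 ≡ 9^2 = 81 ≡ 81 (mod 1007)
3^8 ≡ 81^2 = 6561 ≡ 519 (mod 1007)
3^16 ≡ 519^2 = 269361 ≡ 492 (mod 1007)
3^32 ≡ 492^2 = 242064 ≡ 384 (mod 1007)
3^64 ≡ 384^2 = 147456 ≡ 434 (mod 1007)
3^128 ≡ 434^2 = 188356 ≡ 47 (mod 1007)
3^256 ≡ 47^2 = 2209 ≡ 195 (mod 1007)
503 = 256 + 128 + 64 + 32 + 16 + 4 + 2 + 1 in binary powers of 2.
So 3^503 ≡ 195 · 47 · 434 · 384 · 492 · 81 · 9 · 3 ≡ 298 (mod 1007).
Squaring chain: 298; never reaches −1, so base 3 is a Miller–Rabin witness that 1007 is composite.

298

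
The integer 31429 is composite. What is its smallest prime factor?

31429 is odd.
Digit sum 19, not divisible by 3.
Ends in 9: not divisible by 5.
7: 31429 = 7·4489 + 6
11: 31429 = 11·2857 + 2
13: 31429 = 13·2417 + 8
17: 31429 = 17·1848 + 13
19: 31429 = 19·1654 + 3
23: 31429 = 23·1366 + 11
29: 31429 = 29·1083 + 22
31: 31429 = 31·1013 + 26
37: 31429 = 37·849 + 16
41: 31429 = 41·766 + 23
43: 31429 = 43·730 + 39
47: 31429 = 47·668 + 33
53: 31429 = 53·593

53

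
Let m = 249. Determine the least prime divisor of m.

249 is odd.
Digit sum 15, divisible by 3.

3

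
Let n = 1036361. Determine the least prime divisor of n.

1036361 is odd.
Digit sum 20, not divisible by 3.
Ends in 1: not divisible by 5.
7: 1036361 = 7·148051 + 4
11: 1036361 = 11·94214 + 7
13: 1036361 = 13·79720 + 1
17: 1036361 = 17·60962 + 7
19: 1036361 = 19·54545 + 6
23: 1036361 = 23·45059 + 4
29: 1036361 = 29·35736 + 17
31: 1036361 = 31·33431

31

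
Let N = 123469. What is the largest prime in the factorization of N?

123469 = 37 · 3337
3337 = 47 · 71
71 is prime.
So 123469 = 37 · 47 · 71; the largest prime factor is 71.

71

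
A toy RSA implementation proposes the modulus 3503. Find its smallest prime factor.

31

3503 is odd.
Digit sum 11, not divisible by 3.
Ends in 3: not divisible by 5.
7: 3503 = 7·500 + 3
11: 3503 = 11·318 + 5
13: 3503 = 13·269 + 6
17: 3503 = 17·206 + 1
19: 3503 = 19·184 + 7
23: 3503 = 23·152 + 7
29: 3503 = 29·120 + 23
31: 3503 = 31·113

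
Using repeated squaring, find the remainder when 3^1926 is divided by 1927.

237

3^1 ≡ 3 (mod 1927)
3^2 ≡ 3^2 = 9 ≡ 9 (mod 1927)
3^4 ≡ 9^2 = 81 ≡ 81 (mod 1927)
3^8 ≡ 81^2 = 6561 ≡ 780 (mod 1927)
3^16 ≡ 780^2 = 608400 ≡ 1395 (mod 1927)
3^32 ≡ 1395^2 = 1946025 ≡ 1682 (mod 1927)
3^64 ≡ 1682^2 = 2829124 ≡ 288 (mod 1927)
3^128 ≡ 288^2 = 82944 ≡ 83 (mod 1927)
3^256 ≡ 83^2 = 6889 ≡ 1108 (mod 1927)
3^512 ≡ 1108^2 = 1227664 ≡ 165 (mod 1927)
3^1024 ≡ 165^2 = 27225 ≡ 247 (mod 1927)
1926 = 1024 + 512 + 256 + 128 + 4 + 2 in binary powers of 2.
So 3^1926 ≡ 247 · 165 · 1108 · 83 · 81 · 9 ≡ 237 (mod 1927).
Since 237 ≠ 1, base 3 is a Fermat witness: 1927 is composite.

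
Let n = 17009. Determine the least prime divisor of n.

73

17009 is odd.
Digit sum 17, not divisible by 3.
Ends in 9: not divisible by 5.
7: 17009 = 7·2429 + 6
11: 17009 = 11·1546 + 3
13: 17009 = 13·1308 + 5
17: 17009 = 17·1000 + 9
19: 17009 = 19·895 + 4
23: 17009 = 23·739 + 12
29: 17009 = 29·586 + 15
31: 17009 = 31·548 + 21
37: 17009 = 37·459 + 26
41: 17009 = 41·414 + 35
43: 17009 = 43·395 + 24
47: 17009 = 47·361 + 42
53: 17009 = 53·320 + 49
59: 17009 = 59·288 + 17
61: 17009 = 61·278 + 51
67: 17009 = 67·253 + 58
71: 17009 = 71·239 + 40
73: 17009 = 73·233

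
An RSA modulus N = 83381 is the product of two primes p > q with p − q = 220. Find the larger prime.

Since p = q + 220, we have 83381 = q(q + 220), so q² + 220q − 83381 = 0.
Discriminant: 220² + 4·83381 = 48400 + 333524 = 381924; √381924 = 618.
q = (−220 + 618)/2 = 199, and p = q + 220 = 419.
Check: 199 · 419 = 83381.

419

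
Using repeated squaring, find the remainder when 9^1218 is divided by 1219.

289

9^1 ≡ 9 (mod 1219)
9^2 ≡ 9^2 = 81 ≡ 81 (mod 1219)
9^4 ≡ 81^2 = 6561 ≡ 466 (mod 1219)
9^8 ≡ 466^2 = 217156 ≡ 174 (mod 1219)
9^16 ≡ 174^2 = 30276 ≡ 1020 (mod 1219)
9^32 ≡ 1020^2 = 1040400 ≡ 593 (mod 1219)
9^64 ≡ 593^2 = 351649 ≡ 577 (mod 1219)
9^128 ≡ 577^2 = 332929 ≡ 142 (mod 1219)
9^256 ≡ 142^2 = 20164 ≡ 660 (mod 1219)
9^512 ≡ 660^2 = 435600 ≡ 417 (mod 1219)
9^1024 ≡ 417^2 = 173889 ≡ 791 (mod 1219)
1218 = 1024 + 128 + 64 + 2 in binary powers of 2.
So 9^1218 ≡ 791 · 142 · 577 · 81 ≡ 289 (mod 1219).
Since 289 ≠ 1, base 9 is a Fermat witness: 1219 is composite.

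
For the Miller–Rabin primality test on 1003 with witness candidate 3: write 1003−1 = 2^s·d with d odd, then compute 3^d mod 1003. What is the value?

1003 − 1 = 1002 = 2^1 · 501, so d = 501.
3^1 ≡ 3 (mod 1003)
3^2 ≡ 3^2 = 9 ≡ 9 (mod 1003)
3^4 ≡ 9^2 = 81 ≡ 81 (mod 1003)
3^8 ≡ 81^2 = 6561 ≡ 543 (mod 1003)
3^16 ≡ 543^2 = 294849 ≡ 970 (mod 1003)
3^32 ≡ 970^2 = 940900 ≡ 86 (mod 1003)
3^64 ≡ 86^2 = 7396 ≡ 375 (mod 1003)
3^128 ≡ 375^2 = 140625 ≡ 205 (mod 1003)
3^256 ≡ 205^2 = 42025 ≡ 902 (mod 1003)
501 = 256 + 128 + 64 + 32 + 16 + 4 + 1 in binary powers of 2.
So 3^501 ≡ 902 · 205 · 375 · 86 · 970 · 81 · 3 ≡ 838 (mod 1003).
Squaring chain: 838; never reaches −1, so base 3 is a Miller–Rabin witness that 1003 is composite.

838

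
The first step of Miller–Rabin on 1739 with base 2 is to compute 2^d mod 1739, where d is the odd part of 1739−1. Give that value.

1623

1739 − 1 = 1738 = 2^1 · 869, so d = 869.
2^1 ≡ 2 (mod 1739)
2^2 ≡ 2^2 = 4 ≡ 4 (mod 1739)
2^4 ≡ 4^2 = 16 ≡ 16 (mod 1739)
2^8 ≡ 16^2 = 256 ≡ 256 (mod 1739)
2^16 ≡ 256^2 = 65536 ≡ 1193 (mod 1739)
2^32 ≡ 1193^2 = 1423249 ≡ 747 (mod 1739)
2^64 ≡ 747^2 = 558009 ≡ 1529 (mod 1739)
2^128 ≡ 1529^2 = 2337841 ≡ 625 (mod 1739)
2^256 ≡ 625^2 = 390625 ≡ 1089 (mod 1739)
2^512 ≡ 1089^2 = 1185921 ≡ 1662 (mod 1739)
869 = 512 + 256 + 64 + 32 + 4 + 1 in binary powers of 2.
So 2^869 ≡ 1662 · 1089 · 1529 · 747 · 16 · 2 ≡ 1623 (mod 1739).
Squaring chain: 1623; never reaches −1, so base 2 is a Miller–Rabin witness that 1739 is composite.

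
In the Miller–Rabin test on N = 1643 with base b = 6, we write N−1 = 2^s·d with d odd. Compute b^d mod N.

1643 − 1 = 1642 = 2^1 · 821, so d = 821.
6^1 ≡ 6 (mod 1643)
6^2 ≡ 6^2 = 36 ≡ 36 (mod 1643)
6^4 ≡ 36^2 = 1296 ≡ 1296 (mod 1643)
6^8 ≡ 1296^2 = 1679616 ≡ 470 (mod 1643)
6^16 ≡ 470^2 = 220900 ≡ 738 (mod 1643)
6^32 ≡ 738^2 = 544644 ≡ 811 (mod 1643)
6^64 ≡ 811^2 = 657721 ≡ 521 (mod 1643)
6^128 ≡ 521^2 = 271441 ≡ 346 (mod 1643)
6^256 ≡ 346^2 = 119716 ≡ 1420 (mod 1643)
6^512 ≡ 1420^2 = 2016400 ≡ 439 (mod 1643)
821 = 512 + 256 + 32 + 16 + 4 + 1 in binary powers of 2.
So 6^821 ≡ 439 · 1420 · 811 · 738 · 1296 · 6 ≡ 1607 (mod 1643).
Squaring chain: 1607; never reaches −1, so base 6 is a Miller–Rabin witness that 1643 is composite.

1607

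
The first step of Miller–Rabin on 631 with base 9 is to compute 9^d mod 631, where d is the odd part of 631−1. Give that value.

1

631 − 1 = 630 = 2^1 · 315, so d = 315.
9^1 ≡ 9 (mod 631)
9^2 ≡ 9^2 = 81 ≡ 81 (mod 631)
9^4 ≡ 81^2 = 6561 ≡ 251 (mod 631)
9^8 ≡ 251^2 = 63001 ≡ 532 (mod 631)
9^16 ≡ 532^2 = 283024 ≡ 336 (mod 631)
9^32 ≡ 336^2 = 112896 ≡ 578 (mod 631)
9^64 ≡ 578^2 = 334084 ≡ 285 (mod 631)
9^128 ≡ 285^2 = 81225 ≡ 457 (mod 631)
9^256 ≡ 457^2 = 208849 ≡ 619 (mod 631)
315 = 256 + 32 + 16 + 8 + 2 + 1 in binary powers of 2.
So 9^315 ≡ 619 · 578 · 336 · 532 · 81 · 9 ≡ 1 (mod 631).
Since 9^d ≡ 1 (mod 631), base 9 does not prove 631 composite.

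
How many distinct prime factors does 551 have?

2

551 = 19 · 29
551 = 19 · 29, which has 2 distinct prime factors.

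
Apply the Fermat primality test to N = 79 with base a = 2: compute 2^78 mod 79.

1

2^1 ≡ 2 (mod 79)
2^2 ≡ 2^2 = 4 ≡ 4 (mod 79)
2^4 ≡ 4^2 = 16 ≡ 16 (mod 79)
2^8 ≡ 16^2 = 256 ≡ 19 (mod 79)
2^16 ≡ 19^2 = 361 ≡ 45 (mod 79)
2^32 ≡ 45^2 = 2025 ≡ 50 (mod 79)
2^64 ≡ 50^2 = 2500 ≡ 51 (mod 79)
78 = 64 + 8 + 4 + 2 in binary powers of 2.
So 2^78 ≡ 51 · 19 · 16 · 4 ≡ 1 (mod 79).
Since the result is 1, base 2 gives no evidence that 79 is composite.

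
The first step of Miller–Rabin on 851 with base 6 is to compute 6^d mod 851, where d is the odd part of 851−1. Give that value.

851 − 1 = 850 = 2^1 · 425, so d = 425.
6^1 ≡ 6 (mod 851)
6^2 ≡ 6^2 = 36 ≡ 36 (mod 851)
6^4 ≡ 36^2 = 1296 ≡ 445 (mod 851)
6^8 ≡ 445^2 = 198025 ≡ 593 (mod 851)
6^16 ≡ 593^2 = 351649 ≡ 186 (mod 851)
6^32 ≡ 186^2 = 34596 ≡ 556 (mod 851)
6^64 ≡ 556^2 = 309136 ≡ 223 (mod 851)
6^128 ≡ 223^2 = 49729 ≡ 371 (mod 851)
6^256 ≡ 371^2 = 137641 ≡ 630 (mod 851)
425 = 256 + 128 + 32 + 8 + 1 in binary powers of 2.
So 6^425 ≡ 630 · 371 · 556 · 593 · 6 ≡ 302 (mod 851).
Squaring chain: 302; never reaches −1, so base 6 is a Miller–Rabin witness that 851 is composite.

302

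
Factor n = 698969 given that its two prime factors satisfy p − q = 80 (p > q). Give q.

Since p = q + 80, we have 698969 = q(q + 80), so q² + 80q − 698969 = 0.
Discriminant: 80² + 4·698969 = 6400 + 2795876 = 2802276; √2802276 = 1674.
q = (−80 + 1674)/2 = 797, and p = q + 80 = 877.
Check: 797 · 877 = 698969.

797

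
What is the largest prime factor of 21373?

67

21373 = 11 · 1943
1943 = 29 · 67
67 is prime.
So 21373 = 11 · 29 · 67; the largest prime factor is 67.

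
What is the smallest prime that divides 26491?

59

26491 is odd.
Digit sum 22, not divisible by 3.
Ends in 1: not divisible by 5.
7: 26491 = 7·3784 + 3
11: 26491 = 11·2408 + 3
13: 26491 = 13·2037 + 10
17: 26491 = 17·1558 + 5
19: 26491 = 19·1394 + 5
23: 26491 = 23·1151 + 18
29: 26491 = 29·913 + 14
31: 26491 = 31·854 + 17
37: 26491 = 37·715 + 36
41: 26491 = 41·646 + 5
43: 26491 = 43·616 + 3
47: 26491 = 47·563 + 30
53: 26491 = 53·499 + 44
59: 26491 = 59·449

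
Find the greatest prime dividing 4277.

47

4277 = 7 · 611
611 = 13 · 47
47 is prime.
So 4277 = 7 · 13 · 47; the largest prime factor is 47.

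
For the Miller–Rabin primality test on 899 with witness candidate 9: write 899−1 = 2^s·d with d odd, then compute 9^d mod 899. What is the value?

899 − 1 = 898 = 2^1 · 449, so d = 449.
9^1 ≡ 9 (mod 899)
9^2 ≡ 9^2 = 81 ≡ 81 (mod 899)
9^4 ≡ 81^2 = 6561 ≡ 268 (mod 899)
9^8 ≡ 268^2 = 71824 ≡ 803 (mod 899)
9^16 ≡ 803^2 = 644809 ≡ 226 (mod 899)
9^32 ≡ 226^2 = 51076 ≡ 732 (mod 899)
9^64 ≡ 732^2 = 535824 ≡ 20 (mod 899)
9^128 ≡ 20^2 = 400 ≡ 400 (mod 899)
9^256 ≡ 400^2 = 160000 ≡ 877 (mod 899)
449 = 256 + 128 + 64 + 1 in binary powers of 2.
So 9^449 ≡ 877 · 400 · 20 · 9 ≡ 38 (mod 899).
Squaring chain: 38; never reaches −1, so base 9 is a Miller–Rabin witness that 899 is composite.

38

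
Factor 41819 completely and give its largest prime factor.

71

41819 = 19 · 2201
2201 = 31 · 71
71 is prime.
So 41819 = 19 · 31 · 71; the largest prime factor is 71.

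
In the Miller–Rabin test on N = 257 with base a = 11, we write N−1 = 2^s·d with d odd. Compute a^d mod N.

11

257 − 1 = 256 = 2^8 · 1, so d = 1.
11^1 ≡ 11 (mod 257)
1 = 1 in binary powers of 2.
So 11^1 ≡ 11 ≡ 11 (mod 257).
Squaring chain: 11 → 121 → 249 → 64 → 241 → 256 → 1 → 1; reaches −1, so base 11 does not prove 257 composite.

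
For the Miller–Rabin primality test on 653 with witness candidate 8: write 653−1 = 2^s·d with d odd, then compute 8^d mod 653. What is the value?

504

653 − 1 = 652 = 2^2 · 163, so d = 163.
8^1 ≡ 8 (mod 653)
8^2 ≡ 8^2 = 64 ≡ 64 (mod 653)
8^4 ≡ 64^2 = 4096 ≡ 178 (mod 653)
8^8 ≡ 178^2 = 31684 ≡ 340 (mod 653)
8^16 ≡ 340^2 = 115600 ≡ 19 (mod 653)
8^32 ≡ 19^2 = 361 ≡ 361 (mod 653)
8^64 ≡ 361^2 = 130321 ≡ 374 (mod 653)
8^128 ≡ 374^2 = 139876 ≡ 134 (mod 653)
163 = 128 + 32 + 2 + 1 in binary powers of 2.
So 8^163 ≡ 134 · 361 · 64 · 8 ≡ 504 (mod 653).
Squaring chain: 504 → 652; reaches −1, so base 8 does not prove 653 composite.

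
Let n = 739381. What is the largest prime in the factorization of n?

739381 = 17 · 43493
43493 = 23 · 1891
1891 = 31 · 61
61 is prime.
So 739381 = 17 · 23 · 31 · 61; the largest prime factor is 61.

61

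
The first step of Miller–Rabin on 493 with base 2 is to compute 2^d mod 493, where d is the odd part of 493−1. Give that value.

76

493 − 1 = 492 = 2^2 · 123, so d = 123.
2^1 ≡ 2 (mod 493)
2^2 ≡ 2^2 = 4 ≡ 4 (mod 493)
2^4 ≡ 4^2 = 16 ≡ 16 (mod 493)
2^8 ≡ 16^2 = 256 ≡ 256 (mod 493)
2^16 ≡ 256^2 = 65536 ≡ 460 (mod 493)
2^32 ≡ 460^2 = 211600 ≡ 103 (mod 493)
2^64 ≡ 103^2 = 10609 ≡ 256 (mod 493)
123 = 64 + 32 + 16 + 8 + 2 + 1 in binary powers of 2.
So 2^123 ≡ 256 · 103 · 460 · 256 · 4 · 2 ≡ 76 (mod 493).
Squaring chain: 76 → 353; never reaches −1, so base 2 is a Miller–Rabin witness that 493 is composite.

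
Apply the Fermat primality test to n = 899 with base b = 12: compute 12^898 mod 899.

231

12^1 ≡ 12 (mod 899)
12^2 ≡ 12^2 = 144 ≡ 144 (mod 899)
12^4 ≡ 144^2 = 20736 ≡ 59 (mod 899)
12^8 ≡ 59^2 = 3481 ≡ 784 (mod 899)
12^16 ≡ 784^2 = 614656 ≡ 639 (mod 899)
12^32 ≡ 639^2 = 408321 ≡ 175 (mod 899)
12^64 ≡ 175^2 = 30625 ≡ 59 (mod 899)
12^128 ≡ 59^2 = 3481 ≡ 784 (mod 899)
12^256 ≡ 784^2 = 614656 ≡ 639 (mod 899)
12^512 ≡ 639^2 = 408321 ≡ 175 (mod 899)
898 = 512 + 256 + 128 + 2 in binary powers of 2.
So 12^898 ≡ 175 · 639 · 784 · 144 ≡ 231 (mod 899).
Since 231 ≠ 1, base 12 is a Fermat witness: 899 is composite.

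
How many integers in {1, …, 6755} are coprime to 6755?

Factor: 6755 = 5 · 7 · 193.
φ(6755) = (5−1) · (7−1) · (193−1) = 4 · 6 · 192 = 4608.

4608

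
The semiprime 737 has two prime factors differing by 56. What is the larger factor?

Since p = q + 56, we have 737 = q(q + 56), so q² + 56q − 737 = 0.
Discriminant: 56² + 4·737 = 3136 + 2948 = 6084; √6084 = 78.
q = (−56 + 78)/2 = 11, and p = q + 56 = 67.
Check: 11 · 67 = 737.

67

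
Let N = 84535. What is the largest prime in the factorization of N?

53

84535 = 5 · 16907
16907 = 11 · 1537
1537 = 29 · 53
53 is prime.
So 84535 = 5 · 11 · 29 · 53; the largest prime factor is 53.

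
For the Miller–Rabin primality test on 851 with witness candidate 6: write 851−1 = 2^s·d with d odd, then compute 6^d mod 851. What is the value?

851 − 1 = 850 = 2^1 · 425, so d = 425.
6^1 ≡ 6 (mod 851)
6^2 ≡ 6^2 = 36 ≡ 36 (mod 851)
6^4 ≡ 36^2 = 1296 ≡ 445 (mod 851)
6^8 ≡ 445^2 = 198025 ≡ 593 (mod 851)
6^16 ≡ 593^2 = 351649 ≡ 186 (mod 851)
6^32 ≡ 186^2 = 34596 ≡ 556 (mod 851)
6^64 ≡ 556^2 = 309136 ≡ 223 (mod 851)
6^128 ≡ 223^2 = 49729 ≡ 371 (mod 851)
6^256 ≡ 371^2 = 137641 ≡ 630 (mod 851)
425 = 256 + 128 + 32 + 8 + 1 in binary powers of 2.
So 6^425 ≡ 630 · 371 · 556 · 593 · 6 ≡ 302 (mod 851).
Squaring chain: 302; never reaches −1, so base 6 is a Miller–Rabin witness that 851 is composite.

302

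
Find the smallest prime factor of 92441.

92441 is odd.
Digit sum 20, not divisible by 3.
Ends in 1: not divisible by 5.
7: 92441 = 7·13205 + 6
11: 92441 = 11·8403 + 8
13: 92441 = 13·7110 + 11
17: 92441 = 17·5437 + 12
19: 92441 = 19·4865 + 6
23: 92441 = 23·4019 + 4
29: 92441 = 29·3187 + 18
31: 92441 = 31·2981 + 30
37: 92441 = 37·2498 + 15
41: 92441 = 41·2254 + 27
43: 92441 = 43·2149 + 34
47: 92441 = 47·1966 + 39
53: 92441 = 53·1744 + 9
59: 92441 = 59·1566 + 47
61: 92441 = 61·1515 + 26
67: 92441 = 67·1379 + 48
71: 92441 = 71·1301 + 70
73: 92441 = 73·1266 + 23
79: 92441 = 79·1170 + 11
83: 92441 = 83·1113 + 62
89: 92441 = 89·1038 + 59
97: 92441 = 97·953

97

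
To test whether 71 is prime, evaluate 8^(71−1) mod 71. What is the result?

8^1 ≡ 8 (mod 71)
8^2 ≡ 8^2 = 64 ≡ 64 (mod 71)
8^4 ≡ 64^2 = 4096 ≡ 49 (mod 71)
8^8 ≡ 49^2 = 2401 ≡ 58 (mod 71)
8^16 ≡ 58^2 = 3364 ≡ 27 (mod 71)
8^32 ≡ 27^2 = 729 ≡ 19 (mod 71)
8^64 ≡ 19^2 = 361 ≡ 6 (mod 71)
70 = 64 + 4 + 2 in binary powers of 2.
So 8^70 ≡ 6 · 49 · 64 ≡ 1 (mod 71).
Since the result is 1, base 8 gives no evidence that 71 is composite.

1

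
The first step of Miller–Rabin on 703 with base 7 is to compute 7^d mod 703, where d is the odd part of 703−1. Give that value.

703 − 1 = 702 = 2^1 · 351, so d = 351.
7^1 ≡ 7 (mod 703)
7^2 ≡ 7^2 = 49 ≡ 49 (mod 703)
7^4 ≡ 49^2 = 2401 ≡ 292 (mod 703)
7^8 ≡ 292^2 = 85264 ≡ 201 (mod 703)
7^16 ≡ 201^2 = 40401 ≡ 330 (mod 703)
7^32 ≡ 330^2 = 108900 ≡ 638 (mod 703)
7^64 ≡ 638^2 = 407044 ≡ 7 (mod 703)
7^128 ≡ 7^2 = 49 ≡ 49 (mod 703)
7^256 ≡ 49^2 = 2401 ≡ 292 (mod 703)
351 = 256 + 64 + 16 + 8 + 4 + 2 + 1 in binary powers of 2.
So 7^351 ≡ 292 · 7 · 330 · 201 · 292 · 49 · 7 ≡ 1 (mod 703).
Since 7^d ≡ 1 (mod 703), base 7 does not prove 703 composite.

1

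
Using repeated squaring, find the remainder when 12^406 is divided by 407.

12

12^1 ≡ 12 (mod 407)
12^2 ≡ 12^2 = 144 ≡ 144 (mod 407)
12^4 ≡ 144^2 = 20736 ≡ 386 (mod 407)
12^8 ≡ 386^2 = 148996 ≡ 34 (mod 407)
12^16 ≡ 34^2 = 1156 ≡ 342 (mod 407)
12^32 ≡ 342^2 = 116964 ≡ 155 (mod 407)
12^64 ≡ 155^2 = 24025 ≡ 12 (mod 407)
12^128 ≡ 12^2 = 144 ≡ 144 (mod 407)
12^256 ≡ 144^2 = 20736 ≡ 386 (mod 407)
406 = 256 + 128 + 16 + 4 + 2 in binary powers of 2.
So 12^406 ≡ 386 · 144 · 342 · 386 · 144 ≡ 12 (mod 407).
Since 12 ≠ 1, base 12 is a Fermat witness: 407 is composite.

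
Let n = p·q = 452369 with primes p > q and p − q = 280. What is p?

Since p = q + 280, we have 452369 = q(q + 280), so q² + 280q − 452369 = 0.
Discriminant: 280² + 4·452369 = 78400 + 1809476 = 1887876; √1887876 = 1374.
q = (−280 + 1374)/2 = 547, and p = q + 280 = 827.
Check: 547 · 827 = 452369.

827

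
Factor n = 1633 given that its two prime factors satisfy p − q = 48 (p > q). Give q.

Since p = q + 48, we have 1633 = q(q + 48), so q² + 48q − 1633 = 0.
Discriminant: 48² + 4·1633 = 2304 + 6532 = 8836; √8836 = 94.
q = (−48 + 94)/2 = 23, and p = q + 48 = 71.
Check: 23 · 71 = 1633.

23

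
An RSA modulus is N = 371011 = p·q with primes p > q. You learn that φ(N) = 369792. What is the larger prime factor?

643

φ(n) = (p−1)(q−1) = n − (p+q) + 1, so p + q = 371011 − 369792 + 1 = 1220.
p and q are the roots of t² − 1220t + 371011 = 0.
Discriminant: 1220² − 4·371011 = 1488400 − 1484044 = 4356; √4356 = 66.
q = (1220 − 66)/2 = 577, p = (1220 + 66)/2 = 643.
Check: 577 · 643 = 371011.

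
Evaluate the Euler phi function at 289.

Factor: 289 = 17^2.
φ(289) = 17^1·(17−1) = 272.

272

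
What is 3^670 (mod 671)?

1

3^1 ≡ 3 (mod 671)
3^2 ≡ 3^2 = 9 ≡ 9 (mod 671)
3^4 ≡ 9^2 = 81 ≡ 81 (mod 671)
3^8 ≡ 81^2 = 6561 ≡ 522 (mod 671)
3^16 ≡ 522^2 = 272484 ≡ 58 (mod 671)
3^32 ≡ 58^2 = 3364 ≡ 9 (mod 671)
3^64 ≡ 9^2 = 81 ≡ 81 (mod 671)
3^128 ≡ 81^2 = 6561 ≡ 522 (mod 671)
3^256 ≡ 522^2 = 272484 ≡ 58 (mod 671)
3^512 ≡ 58^2 = 3364 ≡ 9 (mod 671)
670 = 512 + 128 + 16 + 8 + 4 + 2 in binary powers of 2.
So 3^670 ≡ 9 · 522 · 58 · 522 · 81 · 9 ≡ 1 (mod 671).
Since the result is 1, base 3 gives no evidence that 671 is composite.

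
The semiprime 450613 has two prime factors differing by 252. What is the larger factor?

809

Since p = q + 252, we have 450613 = q(q + 252), so q² + 252q − 450613 = 0.
Discriminant: 252² + 4·450613 = 63504 + 1802452 = 1865956; √1865956 = 1366.
q = (−252 + 1366)/2 = 557, and p = q + 252 = 809.
Check: 557 · 809 = 450613.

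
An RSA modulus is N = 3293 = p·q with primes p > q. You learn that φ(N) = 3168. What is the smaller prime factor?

37

φ(n) = (p−1)(q−1) = n − (p+q) + 1, so p + q = 3293 − 3168 + 1 = 126.
p and q are the roots of t² − 126t + 3293 = 0.
Discriminant: 126² − 4·3293 = 15876 − 13172 = 2704; √2704 = 52.
q = (126 − 52)/2 = 37, p = (126 + 52)/2 = 89.
Check: 37 · 89 = 3293.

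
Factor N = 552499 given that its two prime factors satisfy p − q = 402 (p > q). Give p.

971

Since p = q + 402, we have 552499 = q(q + 402), so q² + 402q − 552499 = 0.
Discriminant: 402² + 4·552499 = 161604 + 2209996 = 2371600; √2371600 = 1540.
q = (−402 + 1540)/2 = 569, and p = q + 402 = 971.
Check: 569 · 971 = 552499.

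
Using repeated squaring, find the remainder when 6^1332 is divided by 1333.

1

6^1 ≡ 6 (mod 1333)
6^2 ≡ 6^2 = 36 ≡ 36 (mod 1333)
6^4 ≡ 36^2 = 1296 ≡ 1296 (mod 1333)
6^8 ≡ 1296^2 = 1679616 ≡ 36 (mod 1333)
6^16 ≡ 36^2 = 1296 ≡ 1296 (mod 1333)
6^32 ≡ 1296^2 = 1679616 ≡ 36 (mod 1333)
6^64 ≡ 36^2 = 1296 ≡ 1296 (mod 1333)
6^128 ≡ 1296^2 = 1679616 ≡ 36 (mod 1333)
6^256 ≡ 36^2 = 1296 ≡ 1296 (mod 1333)
6^512 ≡ 1296^2 = 1679616 ≡ 36 (mod 1333)
6^1024 ≡ 36^2 = 1296 ≡ 1296 (mod 1333)
1332 = 1024 + 256 + 32 + 16 + 4 in binary powers of 2.
So 6^1332 ≡ 1296 · 1296 · 36 · 1296 · 1296 ≡ 1 (mod 1333).
Since the result is 1, base 6 gives no evidence that 1333 is composite.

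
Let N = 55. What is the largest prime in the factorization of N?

55 = 5 · 11
11 is prime.
So 55 = 5 · 11; the largest prime factor is 11.

11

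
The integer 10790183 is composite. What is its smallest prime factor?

97

10790183 is odd.
Digit sum 29, not divisible by 3.
Ends in 3: not divisible by 5.
7: 10790183 = 7·1541454 + 5
11: 10790183 = 11·980925 + 8
13: 10790183 = 13·830014 + 1
17: 10790183 = 17·634716 + 11
19: 10790183 = 19·567904 + 7
23: 10790183 = 23·469138 + 9
29: 10790183 = 29·372075 + 8
31: 10790183 = 31·348070 + 13
37: 10790183 = 37·291626 + 21
41: 10790183 = 41·263175 + 8
43: 10790183 = 43·250934 + 21
47: 10790183 = 47·229578 + 17
53: 10790183 = 53·203588 + 19
59: 10790183 = 59·182884 + 27
61: 10790183 = 61·176888 + 15
67: 10790183 = 67·161047 + 34
71: 10790183 = 71·151974 + 29
73: 10790183 = 73·147810 + 53
79: 10790183 = 79·136584 + 47
83: 10790183 = 83·130002 + 17
89: 10790183 = 89·121238 + 1
97: 10790183 = 97·111239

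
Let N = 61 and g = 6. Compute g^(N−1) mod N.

1

6^1 ≡ 6 (mod 61)
6^2 ≡ 6^2 = 36 ≡ 36 (mod 61)
6^4 ≡ 36^2 = 1296 ≡ 15 (mod 61)
6^8 ≡ 15^2 = 225 ≡ 42 (mod 61)
6^16 ≡ 42^2 = 1764 ≡ 56 (mod 61)
6^32 ≡ 56^2 = 3136 ≡ 25 (mod 61)
60 = 32 + 16 + 8 + 4 in binary powers of 2.
So 6^60 ≡ 25 · 56 · 42 · 15 ≡ 1 (mod 61).
Since the result is 1, base 6 gives no evidence that 61 is composite.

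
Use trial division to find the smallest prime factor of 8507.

47

8507 is odd.
Digit sum 20, not divisible by 3.
Ends in 7: not divisible by 5.
7: 8507 = 7·1215 + 2
11: 8507 = 11·773 + 4
13: 8507 = 13·654 + 5
17: 8507 = 17·500 + 7
19: 8507 = 19·447 + 14
23: 8507 = 23·369 + 20
29: 8507 = 29·293 + 10
31: 8507 = 31·274 + 13
37: 8507 = 37·229 + 34
41: 8507 = 41·207 + 20
43: 8507 = 43·197 + 36
47: 8507 = 47·181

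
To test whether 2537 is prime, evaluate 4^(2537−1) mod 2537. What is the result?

4^1 ≡ 4 (mod 2537)
4^2 ≡ 4^2 = 16 ≡ 16 (mod 2537)
4^4 ≡ 16^2 = 256 ≡ 256 (mod 2537)
4^8 ≡ 256^2 = 65536 ≡ 2111 (mod 2537)
4^16 ≡ 2111^2 = 4456321 ≡ 1349 (mod 2537)
4^32 ≡ 1349^2 = 1819801 ≡ 772 (mod 2537)
4^64 ≡ 772^2 = 595984 ≡ 2326 (mod 2537)
4^128 ≡ 2326^2 = 5410276 ≡ 1392 (mod 2537)
4^256 ≡ 1392^2 = 1937664 ≡ 1933 (mod 2537)
4^512 ≡ 1933^2 = 3736489 ≡ 2025 (mod 2537)
4^1024 ≡ 2025^2 = 4100625 ≡ 833 (mod 2537)
4^2048 ≡ 833^2 = 693889 ≡ 1288 (mod 2537)
2536 = 2048 + 256 + 128 + 64 + 32 + 8 in binary powers of 2.
So 4^2536 ≡ 1288 · 1933 · 1392 · 2326 · 772 · 2111 ≡ 317 (mod 2537).
Since 317 ≠ 1, base 4 is a Fermat witness: 2537 is composite.

317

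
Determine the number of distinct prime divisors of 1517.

2

1517 = 37 · 41
1517 = 37 · 41, which has 2 distinct prime factors.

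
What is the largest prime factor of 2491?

2491 = 47 · 53
53 is prime.
So 2491 = 47 · 53; the largest prime factor is 53.

53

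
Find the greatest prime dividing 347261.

73

347261 = 67 · 5183
5183 = 71 · 73
73 is prime.
So 347261 = 67 · 71 · 73; the largest prime factor is 73.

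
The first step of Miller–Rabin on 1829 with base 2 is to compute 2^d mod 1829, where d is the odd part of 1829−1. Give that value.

655

1829 − 1 = 1828 = 2^2 · 457, so d = 457.
2^1 ≡ 2 (mod 1829)
2^2 ≡ 2^2 = 4 ≡ 4 (mod 1829)
2^4 ≡ 4^2 = 16 ≡ 16 (mod 1829)
2^8 ≡ 16^2 = 256 ≡ 256 (mod 1829)
2^16 ≡ 256^2 = 65536 ≡ 1521 (mod 1829)
2^32 ≡ 1521^2 = 2313441 ≡ 1585 (mod 1829)
2^64 ≡ 1585^2 = 2512225 ≡ 1008 (mod 1829)
2^128 ≡ 1008^2 = 1016064 ≡ 969 (mod 1829)
2^256 ≡ 969^2 = 938961 ≡ 684 (mod 1829)
457 = 256 + 128 + 64 + 8 + 1 in binary powers of 2.
So 2^457 ≡ 684 · 969 · 1008 · 256 · 2 ≡ 655 (mod 1829).
Squaring chain: 655 → 1039; never reaches −1, so base 2 is a Miller–Rabin witness that 1829 is composite.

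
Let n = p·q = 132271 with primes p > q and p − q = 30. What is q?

Since p = q + 30, we have 132271 = q(q + 30), so q² + 30q − 132271 = 0.
Discriminant: 30² + 4·132271 = 900 + 529084 = 529984; √529984 = 728.
q = (−30 + 728)/2 = 349, and p = q + 30 = 379.
Check: 349 · 379 = 132271.

349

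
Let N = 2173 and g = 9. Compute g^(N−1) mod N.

9^1 ≡ 9 (mod 2173)
9^2 ≡ 9^2 = 81 ≡ 81 (mod 2173)
9^4 ≡ 81^2 = 6561 ≡ 42 (mod 2173)
9^8 ≡ 42^2 = 1764 ≡ 1764 (mod 2173)
9^16 ≡ 1764^2 = 3111696 ≡ 2133 (mod 2173)
9^32 ≡ 2133^2 = 4549689 ≡ 1600 (mod 2173)
9^64 ≡ 1600^2 = 2560000 ≡ 206 (mod 2173)
9^128 ≡ 206^2 = 42436 ≡ 1149 (mod 2173)
9^256 ≡ 1149^2 = 1320201 ≡ 1190 (mod 2173)
9^512 ≡ 1190^2 = 1416100 ≡ 1477 (mod 2173)
9^1024 ≡ 1477^2 = 2181529 ≡ 2010 (mod 2173)
9^2048 ≡ 2010^2 = 4040100 ≡ 493 (mod 2173)
2172 = 2048 + 64 + 32 + 16 + 8 + 4 in binary powers of 2.
So 9^2172 ≡ 493 · 206 · 1600 · 2133 · 1764 · 42 ≡ 1846 (mod 2173).
Since 1846 ≠ 1, base 9 is a Fermat witness: 2173 is composite.

1846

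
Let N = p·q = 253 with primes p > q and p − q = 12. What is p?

23

Since p = q + 12, we have 253 = q(q + 12), so q² + 12q − 253 = 0.
Discriminant: 12² + 4·253 = 144 + 1012 = 1156; √1156 = 34.
q = (−12 + 34)/2 = 11, and p = q + 12 = 23.
Check: 11 · 23 = 253.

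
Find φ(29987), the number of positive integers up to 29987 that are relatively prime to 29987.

Factor: 29987 = 157 · 191.
φ(29987) = (157−1) · (191−1) = 156 · 190 = 29640.

29640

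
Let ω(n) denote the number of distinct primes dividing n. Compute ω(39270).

39270 = 2 · 19635
19635 = 3 · 6545
6545 = 5 · 1309
1309 = 7 · 187
187 = 11 · 17
39270 = 2 · 3 · 5 · 7 · 11 · 17, which has 6 distinct prime factors.

6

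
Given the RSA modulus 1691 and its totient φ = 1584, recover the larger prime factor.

φ(n) = (p−1)(q−1) = n − (p+q) + 1, so p + q = 1691 − 1584 + 1 = 108.
p and q are the roots of t² − 108t + 1691 = 0.
Discriminant: 108² − 4·1691 = 11664 − 6764 = 4900; √4900 = 70.
q = (108 − 70)/2 = 19, p = (108 + 70)/2 = 89.
Check: 19 · 89 = 1691.

89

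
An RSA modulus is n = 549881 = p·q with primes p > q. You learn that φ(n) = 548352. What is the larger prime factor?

953

φ(n) = (p−1)(q−1) = n − (p+q) + 1, so p + q = 549881 − 548352 + 1 = 1530.
p and q are the roots of t² − 1530t + 549881 = 0.
Discriminant: 1530² − 4·549881 = 2340900 − 2199524 = 141376; √141376 = 376.
q = (1530 − 376)/2 = 577, p = (1530 + 376)/2 = 953.
Check: 577 · 953 = 549881.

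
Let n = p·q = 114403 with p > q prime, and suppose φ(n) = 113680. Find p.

φ(n) = (p−1)(q−1) = n − (p+q) + 1, so p + q = 114403 − 113680 + 1 = 724.
p and q are the roots of t² − 724t + 114403 = 0.
Discriminant: 724² − 4·114403 = 524176 − 457612 = 66564; √66564 = 258.
q = (724 − 258)/2 = 233, p = (724 + 258)/2 = 491.
Check: 233 · 491 = 114403.

491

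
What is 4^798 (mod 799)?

4^1 ≡ 4 (mod 799)
4^2 ≡ 4^2 = 16 ≡ 16 (mod 799)
4^4 ≡ 16^2 = 256 ≡ 256 (mod 799)
4^8 ≡ 256^2 = 65536 ≡ 18 (mod 799)
4^16 ≡ 18^2 = 324 ≡ 324 (mod 799)
4^32 ≡ 324^2 = 104976 ≡ 307 (mod 799)
4^64 ≡ 307^2 = 94249 ≡ 766 (mod 799)
4^128 ≡ 766^2 = 586756 ≡ 290 (mod 799)
4^256 ≡ 290^2 = 84100 ≡ 205 (mod 799)
4^512 ≡ 205^2 = 42025 ≡ 477 (mod 799)
798 = 512 + 256 + 16 + 8 + 4 + 2 in binary powers of 2.
So 4^798 ≡ 477 · 205 · 324 · 18 · 256 · 16 ≡ 747 (mod 799).
Since 747 ≠ 1, base 4 is a Fermat witness: 799 is composite.

747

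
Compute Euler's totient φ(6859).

Factor: 6859 = 19^3.
φ(6859) = 19^2·(19−1) = 6498.

6498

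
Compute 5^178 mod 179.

5^1 ≡ 5 (mod 179)
5^2 ≡ 5^2 = 25 ≡ 25 (mod 179)
5^4 ≡ 25^2 = 625 ≡ 88 (mod 179)
5^8 ≡ 88^2 = 7744 ≡ 47 (mod 179)
5^16 ≡ 47^2 = 2209 ≡ 61 (mod 179)
5^32 ≡ 61^2 = 3721 ≡ 141 (mod 179)
5^64 ≡ 141^2 = 19881 ≡ 12 (mod 179)
5^128 ≡ 12^2 = 144 ≡ 144 (mod 179)
178 = 128 + 32 + 16 + 2 in binary powers of 2.
So 5^178 ≡ 144 · 141 · 61 · 25 ≡ 1 (mod 179).
Since the result is 1, base 5 gives no evidence that 179 is composite.

1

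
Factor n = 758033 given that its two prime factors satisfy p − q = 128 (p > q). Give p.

Since p = q + 128, we have 758033 = q(q + 128), so q² + 128q − 758033 = 0.
Discriminant: 128² + 4·758033 = 16384 + 3032132 = 3048516; √3048516 = 1746.
q = (−128 + 1746)/2 = 809, and p = q + 128 = 937.
Check: 809 · 937 = 758033.

937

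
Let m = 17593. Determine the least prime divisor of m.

17593 is odd.
Digit sum 25, not divisible by 3.
Ends in 3: not divisible by 5.
7: 17593 = 7·2513 + 2
11: 17593 = 11·1599 + 4
13: 17593 = 13·1353 + 4
17: 17593 = 17·1034 + 15
19: 17593 = 19·925 + 18
23: 17593 = 23·764 + 21
29: 17593 = 29·606 + 19
31: 17593 = 31·567 + 16
37: 17593 = 37·475 + 18
41: 17593 = 41·429 + 4
43: 17593 = 43·409 + 6
47: 17593 = 47·374 + 15
53: 17593 = 53·331 + 50
59: 17593 = 59·298 + 11
61: 17593 = 61·288 + 25
67: 17593 = 67·262 + 39
71: 17593 = 71·247 + 56
73: 17593 = 73·241

73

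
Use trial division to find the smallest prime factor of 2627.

2627 is odd.
Digit sum 17, not divisible by 3.
Ends in 7: not divisible by 5.
7: 2627 = 7·375 + 2
11: 2627 = 11·238 + 9
13: 2627 = 13·202 + 1
17: 2627 = 17·154 + 9
19: 2627 = 19·138 + 5
23: 2627 = 23·114 + 5
29: 2627 = 29·90 + 17
31: 2627 = 31·84 + 23
37: 2627 = 37·71

37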